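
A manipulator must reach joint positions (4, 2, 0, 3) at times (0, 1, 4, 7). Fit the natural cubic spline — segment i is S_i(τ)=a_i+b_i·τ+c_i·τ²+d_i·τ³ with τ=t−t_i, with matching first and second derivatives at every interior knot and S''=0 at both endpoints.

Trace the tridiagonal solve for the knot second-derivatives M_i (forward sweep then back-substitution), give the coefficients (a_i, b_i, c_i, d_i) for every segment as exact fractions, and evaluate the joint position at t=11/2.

Δ: Δ0=-2, Δ1=-2/3, Δ2=1
row 1: diag=8, rhs=8; c'=3/8, d'=1
row 2: denom=12−3·3/8=87/8; d'=(10−3·1)/(87/8)=56/87
back: M2=56/87
back: M1=1−3/8·56/87=22/29
M: M0=0, M1=22/29, M2=56/87, M3=0
seg 0: a=4, c=M0/2=0, d=(M1−M0)/(6·1)=11/87, b=Δ0−h0·(2M0+M1)/6=-185/87
seg 1: a=2, c=M1/2=11/29, d=(M2−M1)/(6·3)=-5/783, b=Δ1−h1·(2M1+M2)/6=-152/87
seg 2: a=0, c=M2/2=28/87, d=(M3−M2)/(6·3)=-28/783, b=Δ2−h2·(2M2+M3)/6=31/87
t_q=11/2 → seg 2, τ=3/2; S=0+31/87·τ+28/87·τ²+-28/783·τ³=33/29

  seg 0: a=4 b=-185/87 c=0 d=11/87
  seg 1: a=2 b=-152/87 c=11/29 d=-5/783
  seg 2: a=0 b=31/87 c=28/87 d=-28/783
S(11/2) = 33/29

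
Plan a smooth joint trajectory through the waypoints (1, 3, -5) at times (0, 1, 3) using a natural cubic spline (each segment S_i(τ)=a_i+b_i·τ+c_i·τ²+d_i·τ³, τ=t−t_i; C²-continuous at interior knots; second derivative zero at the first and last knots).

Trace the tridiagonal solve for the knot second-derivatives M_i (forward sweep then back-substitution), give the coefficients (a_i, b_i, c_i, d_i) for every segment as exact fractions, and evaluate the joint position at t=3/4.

Δ: Δ0=2, Δ1=-4
row 1: diag=6, rhs=-36; c'=1/3, d'=-6
back: M1=-6
M: M0=0, M1=-6, M2=0
seg 0: a=1, c=M0/2=0, d=(M1−M0)/(6·1)=-1, b=Δ0−h0·(2M0+M1)/6=3
seg 1: a=3, c=M1/2=-3, d=(M2−M1)/(6·2)=1/2, b=Δ1−h1·(2M1+M2)/6=0
t_q=3/4 → seg 0, τ=3/4; S=1+3·τ+0·τ²+-1·τ³=181/64

  seg 0: a=1 b=3 c=0 d=-1
  seg 1: a=3 b=0 c=-3 d=1/2
S(3/4) = 181/64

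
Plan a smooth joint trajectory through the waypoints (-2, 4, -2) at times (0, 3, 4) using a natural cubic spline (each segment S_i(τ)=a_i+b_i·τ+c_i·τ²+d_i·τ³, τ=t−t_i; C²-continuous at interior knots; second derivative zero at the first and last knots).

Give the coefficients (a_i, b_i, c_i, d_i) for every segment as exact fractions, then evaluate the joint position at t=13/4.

  seg 0: a=-2 b=5 c=0 d=-1/3
  seg 1: a=4 b=-4 c=-3 d=1
S(13/4) = 181/64

Δ: Δ0=2, Δ1=-6
row 1: diag=8, rhs=-48; c'=1/8, d'=-6
back: M1=-6
M: M0=0, M1=-6, M2=0
seg 0: a=-2, c=M0/2=0, d=(M1−M0)/(6·3)=-1/3, b=Δ0−h0·(2M0+M1)/6=5
seg 1: a=4, c=M1/2=-3, d=(M2−M1)/(6·1)=1, b=Δ1−h1·(2M1+M2)/6=-4
t_q=13/4 → seg 1, τ=1/4; S=4+-4·τ+-3·τ²+1·τ³=181/64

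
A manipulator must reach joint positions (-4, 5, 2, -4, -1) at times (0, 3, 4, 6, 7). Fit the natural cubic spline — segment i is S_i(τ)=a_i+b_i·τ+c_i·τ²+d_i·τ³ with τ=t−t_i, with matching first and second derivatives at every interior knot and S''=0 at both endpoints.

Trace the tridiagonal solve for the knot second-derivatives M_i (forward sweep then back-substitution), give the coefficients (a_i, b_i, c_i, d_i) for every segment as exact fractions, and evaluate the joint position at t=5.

  seg 0: a=-4 b=129/25 c=0 d=-6/25
  seg 1: a=5 b=-33/25 c=-54/25 d=12/25
  seg 2: a=2 b=-21/5 c=-18/25 d=33/50
  seg 3: a=-4 b=21/25 c=81/25 d=-27/25
S(5) = -113/50

Δ: Δ0=3, Δ1=-3, Δ2=-3, Δ3=3
row 1: diag=8, rhs=-36; c'=1/8, d'=-9/2
row 2: denom=6−1·1/8=47/8; d'=(0−1·-9/2)/(47/8)=36/47
row 3: denom=6−2·16/47=250/47; d'=(36−2·36/47)/(250/47)=162/25
back: M3=162/25
back: M2=36/47−16/47·162/25=-36/25
back: M1=-9/2−1/8·-36/25=-108/25
M: M0=0, M1=-108/25, M2=-36/25, M3=162/25, M4=0
seg 0: a=-4, c=M0/2=0, d=(M1−M0)/(6·3)=-6/25, b=Δ0−h0·(2M0+M1)/6=129/25
seg 1: a=5, c=M1/2=-54/25, d=(M2−M1)/(6·1)=12/25, b=Δ1−h1·(2M1+M2)/6=-33/25
seg 2: a=2, c=M2/2=-18/25, d=(M3−M2)/(6·2)=33/50, b=Δ2−h2·(2M2+M3)/6=-21/5
seg 3: a=-4, c=M3/2=81/25, d=(M4−M3)/(6·1)=-27/25, b=Δ3−h3·(2M3+M4)/6=21/25
t_q=5 → seg 2, τ=1; S=2+-21/5·τ+-18/25·τ²+33/50·τ³=-113/50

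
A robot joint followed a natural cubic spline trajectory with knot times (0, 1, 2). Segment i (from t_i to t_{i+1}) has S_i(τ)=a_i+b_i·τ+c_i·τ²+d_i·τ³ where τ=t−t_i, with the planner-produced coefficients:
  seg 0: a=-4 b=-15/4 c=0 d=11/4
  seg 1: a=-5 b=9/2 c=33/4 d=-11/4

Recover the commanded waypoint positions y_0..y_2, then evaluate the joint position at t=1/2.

y_0=-4 y_1=-5 y_2=5
S(1/2) = -177/32

y_0 = S_0(0) = a_0 = -4
y_1 = S_1(0) = a_1 = -5
y_2 = S_1(1) = 5
t_q=1/2 is in segment 0 (τ=1/2); S_0(τ)=-177/32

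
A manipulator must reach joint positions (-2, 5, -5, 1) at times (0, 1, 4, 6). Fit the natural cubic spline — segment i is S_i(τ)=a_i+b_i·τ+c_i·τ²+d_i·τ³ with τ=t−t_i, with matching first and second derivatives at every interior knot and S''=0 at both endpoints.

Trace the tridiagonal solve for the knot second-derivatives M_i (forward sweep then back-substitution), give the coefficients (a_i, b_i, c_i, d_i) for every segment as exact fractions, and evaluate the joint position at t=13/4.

Δ: Δ0=7, Δ1=-10/3, Δ2=3
row 1: diag=8, rhs=-62; c'=3/8, d'=-31/4
row 2: denom=10−3·3/8=71/8; d'=(38−3·-31/4)/(71/8)=490/71
back: M2=490/71
back: M1=-31/4−3/8·490/71=-734/71
M: M0=0, M1=-734/71, M2=490/71, M3=0
seg 0: a=-2, c=M0/2=0, d=(M1−M0)/(6·1)=-367/213, b=Δ0−h0·(2M0+M1)/6=1858/213
seg 1: a=5, c=M1/2=-367/71, d=(M2−M1)/(6·3)=68/71, b=Δ1−h1·(2M1+M2)/6=757/213
seg 2: a=-5, c=M2/2=245/71, d=(M3−M2)/(6·2)=-245/426, b=Δ2−h2·(2M2+M3)/6=-341/213
t_q=13/4 → seg 1, τ=9/4; S=5+757/213·τ+-367/71·τ²+68/71·τ³=-1285/568

  seg 0: a=-2 b=1858/213 c=0 d=-367/213
  seg 1: a=5 b=757/213 c=-367/71 d=68/71
  seg 2: a=-5 b=-341/213 c=245/71 d=-245/426
S(13/4) = -1285/568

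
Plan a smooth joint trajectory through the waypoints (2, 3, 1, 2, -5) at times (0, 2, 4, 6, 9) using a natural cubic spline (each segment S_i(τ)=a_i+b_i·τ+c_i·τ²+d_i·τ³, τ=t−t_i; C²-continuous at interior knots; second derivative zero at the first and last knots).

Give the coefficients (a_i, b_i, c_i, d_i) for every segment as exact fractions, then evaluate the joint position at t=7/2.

Δ: Δ0=1/2, Δ1=-1, Δ2=1/2, Δ3=-7/3
row 1: diag=8, rhs=-9; c'=1/4, d'=-9/8
row 2: denom=8−2·1/4=15/2; d'=(9−2·-9/8)/(15/2)=3/2
row 3: denom=10−2·4/15=142/15; d'=(-17−2·3/2)/(142/15)=-150/71
back: M3=-150/71
back: M2=3/2−4/15·-150/71=293/142
back: M1=-9/8−1/4·293/142=-233/142
M: M0=0, M1=-233/142, M2=293/142, M3=-150/71, M4=0
seg 0: a=2, c=M0/2=0, d=(M1−M0)/(6·2)=-233/1704, b=Δ0−h0·(2M0+M1)/6=223/213
seg 1: a=3, c=M1/2=-233/284, d=(M2−M1)/(6·2)=263/852, b=Δ1−h1·(2M1+M2)/6=-253/426
seg 2: a=1, c=M2/2=293/284, d=(M3−M2)/(6·2)=-593/1704, b=Δ2−h2·(2M2+M3)/6=-73/426
seg 3: a=2, c=M3/2=-75/71, d=(M4−M3)/(6·3)=25/213, b=Δ3−h3·(2M3+M4)/6=-47/213
t_q=7/2 → seg 1, τ=3/2; S=3+-253/426·τ+-233/284·τ²+263/852·τ³=2965/2272

  seg 0: a=2 b=223/213 c=0 d=-233/1704
  seg 1: a=3 b=-253/426 c=-233/284 d=263/852
  seg 2: a=1 b=-73/426 c=293/284 d=-593/1704
  seg 3: a=2 b=-47/213 c=-75/71 d=25/213
S(7/2) = 2965/2272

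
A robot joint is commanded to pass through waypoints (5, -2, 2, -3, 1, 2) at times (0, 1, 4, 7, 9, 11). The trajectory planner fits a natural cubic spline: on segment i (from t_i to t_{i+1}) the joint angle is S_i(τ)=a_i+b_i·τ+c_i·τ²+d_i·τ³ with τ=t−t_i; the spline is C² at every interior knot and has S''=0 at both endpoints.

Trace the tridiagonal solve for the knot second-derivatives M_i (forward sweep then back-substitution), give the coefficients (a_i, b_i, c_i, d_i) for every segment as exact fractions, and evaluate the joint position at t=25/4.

  seg 0: a=5 b=-50227/6036 c=0 d=7975/6036
  seg 1: a=-2 b=-13151/3018 c=7975/2012 d=-12475/18108
  seg 2: a=2 b=4973/6036 c=-1125/503 d=8489/18108
  seg 3: a=-3 b=187/3018 c=3989/2012 d=-3059/6036
  seg 4: a=1 b=5767/3018 c=-2129/2012 d=2129/12072
S(25/4) = -274151/128768

Δ: Δ0=-7, Δ1=4/3, Δ2=-5/3, Δ3=2, Δ4=1/2
row 1: diag=8, rhs=50; c'=3/8, d'=25/4
row 2: denom=12−3·3/8=87/8; d'=(-18−3·25/4)/(87/8)=-98/29
row 3: denom=10−3·8/29=266/29; d'=(22−3·-98/29)/(266/29)=466/133
row 4: denom=8−2·29/133=1006/133; d'=(-9−2·466/133)/(1006/133)=-2129/1006
back: M4=-2129/1006
back: M3=466/133−29/133·-2129/1006=3989/1006
back: M2=-98/29−8/29·3989/1006=-2250/503
back: M1=25/4−3/8·-2250/503=7975/1006
M: M0=0, M1=7975/1006, M2=-2250/503, M3=3989/1006, M4=-2129/1006, M5=0
seg 0: a=5, c=M0/2=0, d=(M1−M0)/(6·1)=7975/6036, b=Δ0−h0·(2M0+M1)/6=-50227/6036
seg 1: a=-2, c=M1/2=7975/2012, d=(M2−M1)/(6·3)=-12475/18108, b=Δ1−h1·(2M1+M2)/6=-13151/3018
seg 2: a=2, c=M2/2=-1125/503, d=(M3−M2)/(6·3)=8489/18108, b=Δ2−h2·(2M2+M3)/6=4973/6036
seg 3: a=-3, c=M3/2=3989/2012, d=(M4−M3)/(6·2)=-3059/6036, b=Δ3−h3·(2M3+M4)/6=187/3018
seg 4: a=1, c=M4/2=-2129/2012, d=(M5−M4)/(6·2)=2129/12072, b=Δ4−h4·(2M4+M5)/6=5767/3018
t_q=25/4 → seg 2, τ=9/4; S=2+4973/6036·τ+-1125/503·τ²+8489/18108·τ³=-274151/128768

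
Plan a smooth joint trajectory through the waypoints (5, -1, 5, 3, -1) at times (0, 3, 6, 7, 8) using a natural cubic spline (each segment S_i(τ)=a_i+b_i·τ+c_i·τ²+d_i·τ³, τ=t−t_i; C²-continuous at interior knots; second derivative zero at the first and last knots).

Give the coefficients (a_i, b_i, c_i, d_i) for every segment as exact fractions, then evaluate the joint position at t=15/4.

  seg 0: a=5 b=-195/56 c=0 d=83/504
  seg 1: a=-1 b=27/28 c=83/56 d=-191/504
  seg 2: a=5 b=-3/8 c=-27/14 d=17/56
  seg 3: a=3 b=-93/28 c=-57/56 d=19/56
S(15/4) = 1423/3584

Δ: Δ0=-2, Δ1=2, Δ2=-2, Δ3=-4
row 1: diag=12, rhs=24; c'=1/4, d'=2
row 2: denom=8−3·1/4=29/4; d'=(-24−3·2)/(29/4)=-120/29
row 3: denom=4−1·4/29=112/29; d'=(-12−1·-120/29)/(112/29)=-57/28
back: M3=-57/28
back: M2=-120/29−4/29·-57/28=-27/7
back: M1=2−1/4·-27/7=83/28
M: M0=0, M1=83/28, M2=-27/7, M3=-57/28, M4=0
seg 0: a=5, c=M0/2=0, d=(M1−M0)/(6·3)=83/504, b=Δ0−h0·(2M0+M1)/6=-195/56
seg 1: a=-1, c=M1/2=83/56, d=(M2−M1)/(6·3)=-191/504, b=Δ1−h1·(2M1+M2)/6=27/28
seg 2: a=5, c=M2/2=-27/14, d=(M3−M2)/(6·1)=17/56, b=Δ2−h2·(2M2+M3)/6=-3/8
seg 3: a=3, c=M3/2=-57/56, d=(M4−M3)/(6·1)=19/56, b=Δ3−h3·(2M3+M4)/6=-93/28
t_q=15/4 → seg 1, τ=3/4; S=-1+27/28·τ+83/56·τ²+-191/504·τ³=1423/3584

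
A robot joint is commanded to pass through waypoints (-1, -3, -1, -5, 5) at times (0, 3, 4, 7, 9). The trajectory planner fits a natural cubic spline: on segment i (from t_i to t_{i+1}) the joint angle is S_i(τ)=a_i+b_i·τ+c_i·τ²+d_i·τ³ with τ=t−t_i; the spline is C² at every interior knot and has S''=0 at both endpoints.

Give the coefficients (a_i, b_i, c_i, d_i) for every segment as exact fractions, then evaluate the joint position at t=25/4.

Δ: Δ0=-2/3, Δ1=2, Δ2=-4/3, Δ3=5
row 1: diag=8, rhs=16; c'=1/8, d'=2
row 2: denom=8−1·1/8=63/8; d'=(-20−1·2)/(63/8)=-176/63
row 3: denom=10−3·8/21=62/7; d'=(38−3·-176/63)/(62/7)=487/93
back: M3=487/93
back: M2=-176/63−8/21·487/93=-1336/279
back: M1=2−1/8·-1336/279=725/279
M: M0=0, M1=725/279, M2=-1336/279, M3=487/93, M4=0
seg 0: a=-1, c=M0/2=0, d=(M1−M0)/(6·3)=725/5022, b=Δ0−h0·(2M0+M1)/6=-1097/558
seg 1: a=-3, c=M1/2=725/558, d=(M2−M1)/(6·1)=-229/186, b=Δ1−h1·(2M1+M2)/6=539/279
seg 2: a=-1, c=M2/2=-668/279, d=(M3−M2)/(6·3)=2797/5022, b=Δ2−h2·(2M2+M3)/6=467/558
seg 3: a=-5, c=M3/2=487/186, d=(M4−M3)/(6·2)=-487/1116, b=Δ3−h3·(2M3+M4)/6=421/279
t_q=25/4 → seg 2, τ=9/4; S=-1+467/558·τ+-668/279·τ²+2797/5022·τ³=-19419/3968

  seg 0: a=-1 b=-1097/558 c=0 d=725/5022
  seg 1: a=-3 b=539/279 c=725/558 d=-229/186
  seg 2: a=-1 b=467/558 c=-668/279 d=2797/5022
  seg 3: a=-5 b=421/279 c=487/186 d=-487/1116
S(25/4) = -19419/3968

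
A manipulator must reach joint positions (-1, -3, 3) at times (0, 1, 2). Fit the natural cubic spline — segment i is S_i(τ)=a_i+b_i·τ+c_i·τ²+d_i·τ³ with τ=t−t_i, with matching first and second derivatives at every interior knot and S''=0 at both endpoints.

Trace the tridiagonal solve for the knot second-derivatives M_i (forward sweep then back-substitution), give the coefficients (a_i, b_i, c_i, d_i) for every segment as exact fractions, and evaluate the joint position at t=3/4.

  seg 0: a=-1 b=-4 c=0 d=2
  seg 1: a=-3 b=2 c=6 d=-2
S(3/4) = -101/32

Δ: Δ0=-2, Δ1=6
row 1: diag=4, rhs=48; c'=1/4, d'=12
back: M1=12
M: M0=0, M1=12, M2=0
seg 0: a=-1, c=M0/2=0, d=(M1−M0)/(6·1)=2, b=Δ0−h0·(2M0+M1)/6=-4
seg 1: a=-3, c=M1/2=6, d=(M2−M1)/(6·1)=-2, b=Δ1−h1·(2M1+M2)/6=2
t_q=3/4 → seg 0, τ=3/4; S=-1+-4·τ+0·τ²+2·τ³=-101/32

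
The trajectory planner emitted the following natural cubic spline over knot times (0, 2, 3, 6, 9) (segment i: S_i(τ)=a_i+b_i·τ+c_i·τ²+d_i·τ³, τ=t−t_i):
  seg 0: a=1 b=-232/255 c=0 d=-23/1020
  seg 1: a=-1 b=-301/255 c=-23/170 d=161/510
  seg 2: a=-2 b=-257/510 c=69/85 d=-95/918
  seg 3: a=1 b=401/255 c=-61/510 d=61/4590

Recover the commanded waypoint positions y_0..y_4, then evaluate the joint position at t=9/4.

y_0 = S_0(0) = a_0 = 1
y_1 = S_1(0) = a_1 = -1
y_2 = S_2(0) = a_2 = -2
y_3 = S_3(0) = a_3 = 1
y_4 = S_3(3) = 5
t_q=9/4 is in segment 1 (τ=1/4); S_1(τ)=-14129/10880

y_0=1 y_1=-1 y_2=-2 y_3=1 y_4=5
S(9/4) = -14129/10880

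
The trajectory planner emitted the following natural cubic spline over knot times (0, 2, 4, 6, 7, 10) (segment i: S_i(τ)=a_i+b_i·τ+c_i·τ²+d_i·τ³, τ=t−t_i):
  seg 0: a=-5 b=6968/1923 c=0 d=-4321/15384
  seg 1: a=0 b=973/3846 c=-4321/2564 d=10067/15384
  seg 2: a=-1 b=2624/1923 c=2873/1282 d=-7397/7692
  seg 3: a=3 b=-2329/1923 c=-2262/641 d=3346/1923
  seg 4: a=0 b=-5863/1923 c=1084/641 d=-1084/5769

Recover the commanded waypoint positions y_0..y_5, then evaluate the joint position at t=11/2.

y_0=-5 y_1=0 y_2=-1 y_3=3 y_4=0 y_5=1
S(11/2) = 58327/20512

y_0 = S_0(0) = a_0 = -5
y_1 = S_1(0) = a_1 = 0
y_2 = S_2(0) = a_2 = -1
y_3 = S_3(0) = a_3 = 3
y_4 = S_4(0) = a_4 = 0
y_5 = S_4(3) = 1
t_q=11/2 is in segment 2 (τ=3/2); S_2(τ)=58327/20512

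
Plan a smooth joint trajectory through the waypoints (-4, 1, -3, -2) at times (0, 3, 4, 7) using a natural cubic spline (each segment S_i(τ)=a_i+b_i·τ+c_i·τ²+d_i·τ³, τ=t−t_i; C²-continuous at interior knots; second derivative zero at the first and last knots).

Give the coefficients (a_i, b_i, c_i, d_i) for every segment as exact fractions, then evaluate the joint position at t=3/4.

Δ: Δ0=5/3, Δ1=-4, Δ2=1/3
row 1: diag=8, rhs=-34; c'=1/8, d'=-17/4
row 2: denom=8−1·1/8=63/8; d'=(26−1·-17/4)/(63/8)=242/63
back: M2=242/63
back: M1=-17/4−1/8·242/63=-298/63
M: M0=0, M1=-298/63, M2=242/63, M3=0
seg 0: a=-4, c=M0/2=0, d=(M1−M0)/(6·3)=-149/567, b=Δ0−h0·(2M0+M1)/6=254/63
seg 1: a=1, c=M1/2=-149/63, d=(M2−M1)/(6·1)=10/7, b=Δ1−h1·(2M1+M2)/6=-193/63
seg 2: a=-3, c=M2/2=121/63, d=(M3−M2)/(6·3)=-121/567, b=Δ2−h2·(2M2+M3)/6=-221/63
t_q=3/4 → seg 0, τ=3/4; S=-4+254/63·τ+0·τ²+-149/567·τ³=-487/448

  seg 0: a=-4 b=254/63 c=0 d=-149/567
  seg 1: a=1 b=-193/63 c=-149/63 d=10/7
  seg 2: a=-3 b=-221/63 c=121/63 d=-121/567
S(3/4) = -487/448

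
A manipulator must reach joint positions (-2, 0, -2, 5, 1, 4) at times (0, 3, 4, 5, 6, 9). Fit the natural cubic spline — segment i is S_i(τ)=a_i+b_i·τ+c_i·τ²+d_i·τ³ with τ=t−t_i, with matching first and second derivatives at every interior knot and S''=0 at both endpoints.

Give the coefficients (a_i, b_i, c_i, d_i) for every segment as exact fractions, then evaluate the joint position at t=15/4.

  seg 0: a=-2 b=2642/897 c=0 d=-2044/8073
  seg 1: a=0 b=-3490/897 c=-2044/897 d=3740/897
  seg 2: a=-2 b=1214/299 c=9176/897 d=-503/69
  seg 3: a=5 b=2377/897 c=-10441/897 d=1492/299
  seg 4: a=1 b=-5077/897 c=2987/897 d=-2987/8073
S(15/4) = -11677/4784

Δ: Δ0=2/3, Δ1=-2, Δ2=7, Δ3=-4, Δ4=1
row 1: diag=8, rhs=-16; c'=1/8, d'=-2
row 2: denom=4−1·1/8=31/8; d'=(54−1·-2)/(31/8)=448/31
row 3: denom=4−1·8/31=116/31; d'=(-66−1·448/31)/(116/31)=-43/2
row 4: denom=8−1·31/116=897/116; d'=(30−1·-43/2)/(897/116)=5974/897
back: M4=5974/897
back: M3=-43/2−31/116·5974/897=-20882/897
back: M2=448/31−8/31·-20882/897=18352/897
back: M1=-2−1/8·18352/897=-4088/897
M: M0=0, M1=-4088/897, M2=18352/897, M3=-20882/897, M4=5974/897, M5=0
seg 0: a=-2, c=M0/2=0, d=(M1−M0)/(6·3)=-2044/8073, b=Δ0−h0·(2M0+M1)/6=2642/897
seg 1: a=0, c=M1/2=-2044/897, d=(M2−M1)/(6·1)=3740/897, b=Δ1−h1·(2M1+M2)/6=-3490/897
seg 2: a=-2, c=M2/2=9176/897, d=(M3−M2)/(6·1)=-503/69, b=Δ2−h2·(2M2+M3)/6=1214/299
seg 3: a=5, c=M3/2=-10441/897, d=(M4−M3)/(6·1)=1492/299, b=Δ3−h3·(2M3+M4)/6=2377/897
seg 4: a=1, c=M4/2=2987/897, d=(M5−M4)/(6·3)=-2987/8073, b=Δ4−h4·(2M4+M5)/6=-5077/897
t_q=15/4 → seg 1, τ=3/4; S=0+-3490/897·τ+-2044/897·τ²+3740/897·τ³=-11677/4784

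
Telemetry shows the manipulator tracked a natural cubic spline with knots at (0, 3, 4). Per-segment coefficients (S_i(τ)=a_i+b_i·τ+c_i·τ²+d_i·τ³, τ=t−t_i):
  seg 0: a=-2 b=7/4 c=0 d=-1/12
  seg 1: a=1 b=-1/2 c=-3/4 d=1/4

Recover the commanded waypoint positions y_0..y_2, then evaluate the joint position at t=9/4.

y_0 = S_0(0) = a_0 = -2
y_1 = S_1(0) = a_1 = 1
y_2 = S_1(1) = 0
t_q=9/4 is in segment 0 (τ=9/4); S_0(τ)=253/256

y_0=-2 y_1=1 y_2=0
S(9/4) = 253/256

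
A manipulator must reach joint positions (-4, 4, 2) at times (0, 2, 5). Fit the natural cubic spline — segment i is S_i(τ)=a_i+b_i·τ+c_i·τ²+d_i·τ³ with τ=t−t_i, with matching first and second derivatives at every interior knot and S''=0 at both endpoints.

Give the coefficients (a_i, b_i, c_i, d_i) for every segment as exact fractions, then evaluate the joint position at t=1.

Δ: Δ0=4, Δ1=-2/3
row 1: diag=10, rhs=-28; c'=3/10, d'=-14/5
back: M1=-14/5
M: M0=0, M1=-14/5, M2=0
seg 0: a=-4, c=M0/2=0, d=(M1−M0)/(6·2)=-7/30, b=Δ0−h0·(2M0+M1)/6=74/15
seg 1: a=4, c=M1/2=-7/5, d=(M2−M1)/(6·3)=7/45, b=Δ1−h1·(2M1+M2)/6=32/15
t_q=1 → seg 0, τ=1; S=-4+74/15·τ+0·τ²+-7/30·τ³=7/10

  seg 0: a=-4 b=74/15 c=0 d=-7/30
  seg 1: a=4 b=32/15 c=-7/5 d=7/45
S(1) = 7/10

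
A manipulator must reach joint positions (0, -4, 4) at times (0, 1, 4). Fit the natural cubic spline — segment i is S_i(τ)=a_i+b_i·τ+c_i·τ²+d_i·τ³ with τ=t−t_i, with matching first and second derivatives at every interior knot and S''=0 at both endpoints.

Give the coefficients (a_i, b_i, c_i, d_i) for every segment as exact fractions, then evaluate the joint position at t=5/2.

  seg 0: a=0 b=-29/6 c=0 d=5/6
  seg 1: a=-4 b=-7/3 c=5/2 d=-5/18
S(5/2) = -45/16

Δ: Δ0=-4, Δ1=8/3
row 1: diag=8, rhs=40; c'=3/8, d'=5
back: M1=5
M: M0=0, M1=5, M2=0
seg 0: a=0, c=M0/2=0, d=(M1−M0)/(6·1)=5/6, b=Δ0−h0·(2M0+M1)/6=-29/6
seg 1: a=-4, c=M1/2=5/2, d=(M2−M1)/(6·3)=-5/18, b=Δ1−h1·(2M1+M2)/6=-7/3
t_q=5/2 → seg 1, τ=3/2; S=-4+-7/3·τ+5/2·τ²+-5/18·τ³=-45/16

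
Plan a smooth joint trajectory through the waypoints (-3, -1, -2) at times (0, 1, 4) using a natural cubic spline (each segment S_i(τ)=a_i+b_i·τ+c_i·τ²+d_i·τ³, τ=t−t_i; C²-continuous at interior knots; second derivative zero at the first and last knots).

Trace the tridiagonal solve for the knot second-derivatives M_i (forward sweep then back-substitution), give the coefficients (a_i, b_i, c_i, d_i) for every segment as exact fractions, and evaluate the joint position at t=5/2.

Δ: Δ0=2, Δ1=-1/3
row 1: diag=8, rhs=-14; c'=3/8, d'=-7/4
back: M1=-7/4
M: M0=0, M1=-7/4, M2=0
seg 0: a=-3, c=M0/2=0, d=(M1−M0)/(6·1)=-7/24, b=Δ0−h0·(2M0+M1)/6=55/24
seg 1: a=-1, c=M1/2=-7/8, d=(M2−M1)/(6·3)=7/72, b=Δ1−h1·(2M1+M2)/6=17/12
t_q=5/2 → seg 1, τ=3/2; S=-1+17/12·τ+-7/8·τ²+7/72·τ³=-33/64

  seg 0: a=-3 b=55/24 c=0 d=-7/24
  seg 1: a=-1 b=17/12 c=-7/8 d=7/72
S(5/2) = -33/64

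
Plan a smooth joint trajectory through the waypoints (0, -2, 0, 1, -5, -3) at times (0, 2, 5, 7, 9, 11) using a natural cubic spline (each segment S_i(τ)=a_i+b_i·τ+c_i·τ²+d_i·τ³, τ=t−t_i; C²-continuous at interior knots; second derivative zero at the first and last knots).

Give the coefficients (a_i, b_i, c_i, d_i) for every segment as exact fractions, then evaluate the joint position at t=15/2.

  seg 0: a=0 b=-4996/3855 c=0 d=1141/15420
  seg 1: a=-2 b=-1573/3855 c=1141/2570 d=-661/23130
  seg 2: a=0 b=11443/7710 c=48/257 d=-2617/7710
  seg 3: a=1 b=-14201/7710 c=-2377/1285 d=3919/6168
  seg 4: a=-5 b=-6232/3855 c=10087/5140 d=-10087/30840
S(15/2) = -24999/82240

Δ: Δ0=-1, Δ1=2/3, Δ2=1/2, Δ3=-3, Δ4=1
row 1: diag=10, rhs=10; c'=3/10, d'=1
row 2: denom=10−3·3/10=91/10; d'=(-1−3·1)/(91/10)=-40/91
row 3: denom=8−2·20/91=688/91; d'=(-21−2·-40/91)/(688/91)=-1831/688
row 4: denom=8−2·91/344=1285/172; d'=(24−2·-1831/688)/(1285/172)=10087/2570
back: M4=10087/2570
back: M3=-1831/688−91/344·10087/2570=-4754/1285
back: M2=-40/91−20/91·-4754/1285=96/257
back: M1=1−3/10·96/257=1141/1285
M: M0=0, M1=1141/1285, M2=96/257, M3=-4754/1285, M4=10087/2570, M5=0
seg 0: a=0, c=M0/2=0, d=(M1−M0)/(6·2)=1141/15420, b=Δ0−h0·(2M0+M1)/6=-4996/3855
seg 1: a=-2, c=M1/2=1141/2570, d=(M2−M1)/(6·3)=-661/23130, b=Δ1−h1·(2M1+M2)/6=-1573/3855
seg 2: a=0, c=M2/2=48/257, d=(M3−M2)/(6·2)=-2617/7710, b=Δ2−h2·(2M2+M3)/6=11443/7710
seg 3: a=1, c=M3/2=-2377/1285, d=(M4−M3)/(6·2)=3919/6168, b=Δ3−h3·(2M3+M4)/6=-14201/7710
seg 4: a=-5, c=M4/2=10087/5140, d=(M5−M4)/(6·2)=-10087/30840, b=Δ4−h4·(2M4+M5)/6=-6232/3855
t_q=15/2 → seg 3, τ=1/2; S=1+-14201/7710·τ+-2377/1285·τ²+3919/6168·τ³=-24999/82240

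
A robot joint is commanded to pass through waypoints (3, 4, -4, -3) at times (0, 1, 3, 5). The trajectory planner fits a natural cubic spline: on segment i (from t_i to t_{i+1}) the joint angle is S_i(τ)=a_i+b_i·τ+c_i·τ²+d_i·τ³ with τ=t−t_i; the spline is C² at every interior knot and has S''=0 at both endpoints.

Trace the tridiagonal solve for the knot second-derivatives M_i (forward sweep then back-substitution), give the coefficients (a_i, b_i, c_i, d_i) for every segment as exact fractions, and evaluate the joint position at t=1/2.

Δ: Δ0=1, Δ1=-4, Δ2=1/2
row 1: diag=6, rhs=-30; c'=1/3, d'=-5
row 2: denom=8−2·1/3=22/3; d'=(27−2·-5)/(22/3)=111/22
back: M2=111/22
back: M1=-5−1/3·111/22=-147/22
M: M0=0, M1=-147/22, M2=111/22, M3=0
seg 0: a=3, c=M0/2=0, d=(M1−M0)/(6·1)=-49/44, b=Δ0−h0·(2M0+M1)/6=93/44
seg 1: a=4, c=M1/2=-147/44, d=(M2−M1)/(6·2)=43/44, b=Δ1−h1·(2M1+M2)/6=-27/22
seg 2: a=-4, c=M2/2=111/44, d=(M3−M2)/(6·2)=-37/88, b=Δ2−h2·(2M2+M3)/6=-63/22
t_q=1/2 → seg 0, τ=1/2; S=3+93/44·τ+0·τ²+-49/44·τ³=1379/352

  seg 0: a=3 b=93/44 c=0 d=-49/44
  seg 1: a=4 b=-27/22 c=-147/44 d=43/44
  seg 2: a=-4 b=-63/22 c=111/44 d=-37/88
S(1/2) = 1379/352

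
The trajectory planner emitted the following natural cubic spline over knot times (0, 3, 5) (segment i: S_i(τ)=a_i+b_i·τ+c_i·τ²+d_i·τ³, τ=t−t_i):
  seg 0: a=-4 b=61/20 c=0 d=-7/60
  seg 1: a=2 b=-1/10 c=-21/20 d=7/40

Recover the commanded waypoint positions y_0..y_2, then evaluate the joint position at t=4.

y_0=-4 y_1=2 y_2=-1
S(4) = 41/40

y_0 = S_0(0) = a_0 = -4
y_1 = S_1(0) = a_1 = 2
y_2 = S_1(2) = -1
t_q=4 is in segment 1 (τ=1); S_1(τ)=41/40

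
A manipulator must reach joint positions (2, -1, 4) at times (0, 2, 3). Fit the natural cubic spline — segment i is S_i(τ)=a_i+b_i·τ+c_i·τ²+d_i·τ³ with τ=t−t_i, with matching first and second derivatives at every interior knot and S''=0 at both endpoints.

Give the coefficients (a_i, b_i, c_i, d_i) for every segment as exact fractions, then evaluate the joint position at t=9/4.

Δ: Δ0=-3/2, Δ1=5
row 1: diag=6, rhs=39; c'=1/6, d'=13/2
back: M1=13/2
M: M0=0, M1=13/2, M2=0
seg 0: a=2, c=M0/2=0, d=(M1−M0)/(6·2)=13/24, b=Δ0−h0·(2M0+M1)/6=-11/3
seg 1: a=-1, c=M1/2=13/4, d=(M2−M1)/(6·1)=-13/12, b=Δ1−h1·(2M1+M2)/6=17/6
t_q=9/4 → seg 1, τ=1/4; S=-1+17/6·τ+13/4·τ²+-13/12·τ³=-27/256

  seg 0: a=2 b=-11/3 c=0 d=13/24
  seg 1: a=-1 b=17/6 c=13/4 d=-13/12
S(9/4) = -27/256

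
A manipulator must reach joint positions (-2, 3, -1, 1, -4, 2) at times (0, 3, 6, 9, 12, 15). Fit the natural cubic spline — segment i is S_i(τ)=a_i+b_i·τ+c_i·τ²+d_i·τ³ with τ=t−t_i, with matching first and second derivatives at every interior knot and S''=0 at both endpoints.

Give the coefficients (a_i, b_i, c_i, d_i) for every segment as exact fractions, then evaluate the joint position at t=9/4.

  seg 0: a=-2 b=1678/627 c=0 d=-211/1881
  seg 1: a=3 b=-221/627 c=-211/209 d=428/1881
  seg 2: a=-1 b=-167/627 c=217/209 d=-8/33
  seg 3: a=1 b=-365/627 c=-239/209 d=1471/5643
  seg 4: a=-4 b=-254/627 c=754/627 d=-754/5643
S(9/4) = 36701/13376

Δ: Δ0=5/3, Δ1=-4/3, Δ2=2/3, Δ3=-5/3, Δ4=2
row 1: diag=12, rhs=-18; c'=1/4, d'=-3/2
row 2: denom=12−3·1/4=45/4; d'=(12−3·-3/2)/(45/4)=22/15
row 3: denom=12−3·4/15=56/5; d'=(-14−3·22/15)/(56/5)=-23/14
row 4: denom=12−3·15/56=627/56; d'=(22−3·-23/14)/(627/56)=1508/627
back: M4=1508/627
back: M3=-23/14−15/56·1508/627=-478/209
back: M2=22/15−4/15·-478/209=434/209
back: M1=-3/2−1/4·434/209=-422/209
M: M0=0, M1=-422/209, M2=434/209, M3=-478/209, M4=1508/627, M5=0
seg 0: a=-2, c=M0/2=0, d=(M1−M0)/(6·3)=-211/1881, b=Δ0−h0·(2M0+M1)/6=1678/627
seg 1: a=3, c=M1/2=-211/209, d=(M2−M1)/(6·3)=428/1881, b=Δ1−h1·(2M1+M2)/6=-221/627
seg 2: a=-1, c=M2/2=217/209, d=(M3−M2)/(6·3)=-8/33, b=Δ2−h2·(2M2+M3)/6=-167/627
seg 3: a=1, c=M3/2=-239/209, d=(M4−M3)/(6·3)=1471/5643, b=Δ3−h3·(2M3+M4)/6=-365/627
seg 4: a=-4, c=M4/2=754/627, d=(M5−M4)/(6·3)=-754/5643, b=Δ4−h4·(2M4+M5)/6=-254/627
t_q=9/4 → seg 0, τ=9/4; S=-2+1678/627·τ+0·τ²+-211/1881·τ³=36701/13376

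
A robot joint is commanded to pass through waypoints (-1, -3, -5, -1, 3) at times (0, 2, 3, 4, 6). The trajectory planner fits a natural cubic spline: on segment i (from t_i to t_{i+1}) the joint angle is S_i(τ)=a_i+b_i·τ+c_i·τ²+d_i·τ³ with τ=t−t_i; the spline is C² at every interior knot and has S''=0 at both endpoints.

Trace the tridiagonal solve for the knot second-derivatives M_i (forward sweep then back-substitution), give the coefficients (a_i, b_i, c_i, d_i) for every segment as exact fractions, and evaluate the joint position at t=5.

  seg 0: a=-1 b=-5/66 c=0 d=-61/264
  seg 1: a=-3 b=-94/33 c=-61/44 d=295/132
  seg 2: a=-5 b=13/12 c=117/22 d=-317/132
  seg 3: a=-1 b=149/33 c=-83/44 d=83/264
S(5) = 171/88

Δ: Δ0=-1, Δ1=-2, Δ2=4, Δ3=2
row 1: diag=6, rhs=-6; c'=1/6, d'=-1
row 2: denom=4−1·1/6=23/6; d'=(36−1·-1)/(23/6)=222/23
row 3: denom=6−1·6/23=132/23; d'=(-12−1·222/23)/(132/23)=-83/22
back: M3=-83/22
back: M2=222/23−6/23·-83/22=117/11
back: M1=-1−1/6·117/11=-61/22
M: M0=0, M1=-61/22, M2=117/11, M3=-83/22, M4=0
seg 0: a=-1, c=M0/2=0, d=(M1−M0)/(6·2)=-61/264, b=Δ0−h0·(2M0+M1)/6=-5/66
seg 1: a=-3, c=M1/2=-61/44, d=(M2−M1)/(6·1)=295/132, b=Δ1−h1·(2M1+M2)/6=-94/33
seg 2: a=-5, c=M2/2=117/22, d=(M3−M2)/(6·1)=-317/132, b=Δ2−h2·(2M2+M3)/6=13/12
seg 3: a=-1, c=M3/2=-83/44, d=(M4−M3)/(6·2)=83/264, b=Δ3−h3·(2M3+M4)/6=149/33
t_q=5 → seg 3, τ=1; S=-1+149/33·τ+-83/44·τ²+83/264·τ³=171/88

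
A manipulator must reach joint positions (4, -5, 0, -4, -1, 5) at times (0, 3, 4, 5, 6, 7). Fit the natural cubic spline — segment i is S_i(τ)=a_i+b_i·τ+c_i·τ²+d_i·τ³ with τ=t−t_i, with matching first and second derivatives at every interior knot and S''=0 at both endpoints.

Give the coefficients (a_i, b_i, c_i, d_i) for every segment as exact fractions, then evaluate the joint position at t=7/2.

Δ: Δ0=-3, Δ1=5, Δ2=-4, Δ3=3, Δ4=6
row 1: diag=8, rhs=48; c'=1/8, d'=6
row 2: denom=4−1·1/8=31/8; d'=(-54−1·6)/(31/8)=-480/31
row 3: denom=4−1·8/31=116/31; d'=(42−1·-480/31)/(116/31)=891/58
row 4: denom=4−1·31/116=433/116; d'=(18−1·891/58)/(433/116)=306/433
back: M4=306/433
back: M3=891/58−31/116·306/433=6570/433
back: M2=-480/31−8/31·6570/433=-8400/433
back: M1=6−1/8·-8400/433=3648/433
M: M0=0, M1=3648/433, M2=-8400/433, M3=6570/433, M4=306/433, M5=0
seg 0: a=4, c=M0/2=0, d=(M1−M0)/(6·3)=608/1299, b=Δ0−h0·(2M0+M1)/6=-3123/433
seg 1: a=-5, c=M1/2=1824/433, d=(M2−M1)/(6·1)=-2008/433, b=Δ1−h1·(2M1+M2)/6=2349/433
seg 2: a=0, c=M2/2=-4200/433, d=(M3−M2)/(6·1)=2495/433, b=Δ2−h2·(2M2+M3)/6=-27/433
seg 3: a=-4, c=M3/2=3285/433, d=(M4−M3)/(6·1)=-1044/433, b=Δ3−h3·(2M3+M4)/6=-942/433
seg 4: a=-1, c=M4/2=153/433, d=(M5−M4)/(6·1)=-51/433, b=Δ4−h4·(2M4+M5)/6=2496/433
t_q=7/2 → seg 1, τ=1/2; S=-5+2349/433·τ+1824/433·τ²+-2008/433·τ³=-1571/866

  seg 0: a=4 b=-3123/433 c=0 d=608/1299
  seg 1: a=-5 b=2349/433 c=1824/433 d=-2008/433
  seg 2: a=0 b=-27/433 c=-4200/433 d=2495/433
  seg 3: a=-4 b=-942/433 c=3285/433 d=-1044/433
  seg 4: a=-1 b=2496/433 c=153/433 d=-51/433
S(7/2) = -1571/866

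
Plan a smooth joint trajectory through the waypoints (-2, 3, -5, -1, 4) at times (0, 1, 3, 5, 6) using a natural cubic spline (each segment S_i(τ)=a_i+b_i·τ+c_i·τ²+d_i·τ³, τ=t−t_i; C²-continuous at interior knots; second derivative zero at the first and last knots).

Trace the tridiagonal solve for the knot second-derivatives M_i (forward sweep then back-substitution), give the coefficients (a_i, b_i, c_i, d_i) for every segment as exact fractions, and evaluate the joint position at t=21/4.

  seg 0: a=-2 b=69/10 c=0 d=-19/10
  seg 1: a=3 b=6/5 c=-57/10 d=31/20
  seg 2: a=-5 b=-3 c=18/5 d=-11/20
  seg 3: a=-1 b=24/5 c=3/10 d=-1/10
S(21/4) = 139/640

Δ: Δ0=5, Δ1=-4, Δ2=2, Δ3=5
row 1: diag=6, rhs=-54; c'=1/3, d'=-9
row 2: denom=8−2·1/3=22/3; d'=(36−2·-9)/(22/3)=81/11
row 3: denom=6−2·3/11=60/11; d'=(18−2·81/11)/(60/11)=3/5
back: M3=3/5
back: M2=81/11−3/11·3/5=36/5
back: M1=-9−1/3·36/5=-57/5
M: M0=0, M1=-57/5, M2=36/5, M3=3/5, M4=0
seg 0: a=-2, c=M0/2=0, d=(M1−M0)/(6·1)=-19/10, b=Δ0−h0·(2M0+M1)/6=69/10
seg 1: a=3, c=M1/2=-57/10, d=(M2−M1)/(6·2)=31/20, b=Δ1−h1·(2M1+M2)/6=6/5
seg 2: a=-5, c=M2/2=18/5, d=(M3−M2)/(6·2)=-11/20, b=Δ2−h2·(2M2+M3)/6=-3
seg 3: a=-1, c=M3/2=3/10, d=(M4−M3)/(6·1)=-1/10, b=Δ3−h3·(2M3+M4)/6=24/5
t_q=21/4 → seg 3, τ=1/4; S=-1+24/5·τ+3/10·τ²+-1/10·τ³=139/640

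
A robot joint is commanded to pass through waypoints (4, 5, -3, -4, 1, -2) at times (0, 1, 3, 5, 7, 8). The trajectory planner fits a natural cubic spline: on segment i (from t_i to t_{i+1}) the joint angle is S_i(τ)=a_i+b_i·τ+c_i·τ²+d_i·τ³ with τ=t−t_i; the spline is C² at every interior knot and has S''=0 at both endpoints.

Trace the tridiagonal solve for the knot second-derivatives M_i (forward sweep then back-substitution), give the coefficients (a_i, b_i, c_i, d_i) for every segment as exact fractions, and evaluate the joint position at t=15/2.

  seg 0: a=4 b=453/224 c=0 d=-229/224
  seg 1: a=5 b=-117/112 c=-687/224 d=89/112
  seg 2: a=-3 b=-423/112 c=381/224 d=-1/32
  seg 3: a=-4 b=297/112 c=339/224 d=-89/112
  seg 4: a=1 b=-93/112 c=-729/224 d=243/224
S(15/2) = -167/1792

Δ: Δ0=1, Δ1=-4, Δ2=-1/2, Δ3=5/2, Δ4=-3
row 1: diag=6, rhs=-30; c'=1/3, d'=-5
row 2: denom=8−2·1/3=22/3; d'=(21−2·-5)/(22/3)=93/22
row 3: denom=8−2·3/11=82/11; d'=(18−2·93/22)/(82/11)=105/82
row 4: denom=6−2·11/41=224/41; d'=(-33−2·105/82)/(224/41)=-729/112
back: M4=-729/112
back: M3=105/82−11/41·-729/112=339/112
back: M2=93/22−3/11·339/112=381/112
back: M1=-5−1/3·381/112=-687/112
M: M0=0, M1=-687/112, M2=381/112, M3=339/112, M4=-729/112, M5=0
seg 0: a=4, c=M0/2=0, d=(M1−M0)/(6·1)=-229/224, b=Δ0−h0·(2M0+M1)/6=453/224
seg 1: a=5, c=M1/2=-687/224, d=(M2−M1)/(6·2)=89/112, b=Δ1−h1·(2M1+M2)/6=-117/112
seg 2: a=-3, c=M2/2=381/224, d=(M3−M2)/(6·2)=-1/32, b=Δ2−h2·(2M2+M3)/6=-423/112
seg 3: a=-4, c=M3/2=339/224, d=(M4−M3)/(6·2)=-89/112, b=Δ3−h3·(2M3+M4)/6=297/112
seg 4: a=1, c=M4/2=-729/224, d=(M5−M4)/(6·1)=243/224, b=Δ4−h4·(2M4+M5)/6=-93/112
t_q=15/2 → seg 4, τ=1/2; S=1+-93/112·τ+-729/224·τ²+243/224·τ³=-167/1792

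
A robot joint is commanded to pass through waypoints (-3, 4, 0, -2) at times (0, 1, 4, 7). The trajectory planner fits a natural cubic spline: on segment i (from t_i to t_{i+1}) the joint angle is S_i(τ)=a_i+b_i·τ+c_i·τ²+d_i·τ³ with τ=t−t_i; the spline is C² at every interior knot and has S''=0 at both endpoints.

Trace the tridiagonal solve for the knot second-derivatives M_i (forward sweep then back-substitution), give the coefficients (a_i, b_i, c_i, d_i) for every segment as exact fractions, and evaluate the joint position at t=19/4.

  seg 0: a=-3 b=237/29 c=0 d=-34/29
  seg 1: a=4 b=135/29 c=-102/29 d=397/783
  seg 2: a=0 b=-80/29 c=91/87 d=-91/783
S(19/4) = -2839/1856

Δ: Δ0=7, Δ1=-4/3, Δ2=-2/3
row 1: diag=8, rhs=-50; c'=3/8, d'=-25/4
row 2: denom=12−3·3/8=87/8; d'=(4−3·-25/4)/(87/8)=182/87
back: M2=182/87
back: M1=-25/4−3/8·182/87=-204/29
M: M0=0, M1=-204/29, M2=182/87, M3=0
seg 0: a=-3, c=M0/2=0, d=(M1−M0)/(6·1)=-34/29, b=Δ0−h0·(2M0+M1)/6=237/29
seg 1: a=4, c=M1/2=-102/29, d=(M2−M1)/(6·3)=397/783, b=Δ1−h1·(2M1+M2)/6=135/29
seg 2: a=0, c=M2/2=91/87, d=(M3−M2)/(6·3)=-91/783, b=Δ2−h2·(2M2+M3)/6=-80/29
t_q=19/4 → seg 2, τ=3/4; S=0+-80/29·τ+91/87·τ²+-91/783·τ³=-2839/1856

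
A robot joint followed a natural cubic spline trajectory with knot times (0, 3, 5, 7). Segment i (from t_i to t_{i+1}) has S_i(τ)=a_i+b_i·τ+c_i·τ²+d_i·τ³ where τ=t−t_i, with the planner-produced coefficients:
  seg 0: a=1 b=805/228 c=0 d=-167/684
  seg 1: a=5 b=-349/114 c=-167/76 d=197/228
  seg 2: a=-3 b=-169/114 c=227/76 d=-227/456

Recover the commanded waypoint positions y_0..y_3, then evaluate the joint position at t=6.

y_0 = S_0(0) = a_0 = 1
y_1 = S_1(0) = a_1 = 5
y_2 = S_2(0) = a_2 = -3
y_3 = S_2(2) = 2
t_q=6 is in segment 2 (τ=1); S_2(τ)=-303/152

y_0=1 y_1=5 y_2=-3 y_3=2
S(6) = -303/152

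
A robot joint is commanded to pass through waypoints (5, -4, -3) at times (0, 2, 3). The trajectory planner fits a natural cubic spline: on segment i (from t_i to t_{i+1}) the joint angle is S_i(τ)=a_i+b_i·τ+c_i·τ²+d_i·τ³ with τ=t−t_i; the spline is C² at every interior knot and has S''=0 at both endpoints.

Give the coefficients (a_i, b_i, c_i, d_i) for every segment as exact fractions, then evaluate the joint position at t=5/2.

Δ: Δ0=-9/2, Δ1=1
row 1: diag=6, rhs=33; c'=1/6, d'=11/2
back: M1=11/2
M: M0=0, M1=11/2, M2=0
seg 0: a=5, c=M0/2=0, d=(M1−M0)/(6·2)=11/24, b=Δ0−h0·(2M0+M1)/6=-19/3
seg 1: a=-4, c=M1/2=11/4, d=(M2−M1)/(6·1)=-11/12, b=Δ1−h1·(2M1+M2)/6=-5/6
t_q=5/2 → seg 1, τ=1/2; S=-4+-5/6·τ+11/4·τ²+-11/12·τ³=-123/32

  seg 0: a=5 b=-19/3 c=0 d=11/24
  seg 1: a=-4 b=-5/6 c=11/4 d=-11/12
S(5/2) = -123/32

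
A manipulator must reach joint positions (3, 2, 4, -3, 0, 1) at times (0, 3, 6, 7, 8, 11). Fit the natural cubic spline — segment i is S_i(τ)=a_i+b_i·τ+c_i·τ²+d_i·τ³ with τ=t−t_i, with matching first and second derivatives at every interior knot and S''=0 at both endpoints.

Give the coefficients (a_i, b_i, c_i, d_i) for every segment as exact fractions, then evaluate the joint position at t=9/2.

  seg 0: a=3 b=-1490/867 c=0 d=1201/7803
  seg 1: a=2 b=2113/867 c=1201/867 d=-5138/7803
  seg 2: a=4 b=-6095/867 c=-3937/867 d=1321/289
  seg 3: a=-3 b=-2080/867 c=7952/867 d=-3271/867
  seg 4: a=0 b=1337/289 c=-1861/867 d=1861/7803
S(9/2) = 1893/289

Δ: Δ0=-1/3, Δ1=2/3, Δ2=-7, Δ3=3, Δ4=1/3
row 1: diag=12, rhs=6; c'=1/4, d'=1/2
row 2: denom=8−3·1/4=29/4; d'=(-46−3·1/2)/(29/4)=-190/29
row 3: denom=4−1·4/29=112/29; d'=(60−1·-190/29)/(112/29)=965/56
row 4: denom=8−1·29/112=867/112; d'=(-16−1·965/56)/(867/112)=-3722/867
back: M4=-3722/867
back: M3=965/56−29/112·-3722/867=15904/867
back: M2=-190/29−4/29·15904/867=-7874/867
back: M1=1/2−1/4·-7874/867=2402/867
M: M0=0, M1=2402/867, M2=-7874/867, M3=15904/867, M4=-3722/867, M5=0
seg 0: a=3, c=M0/2=0, d=(M1−M0)/(6·3)=1201/7803, b=Δ0−h0·(2M0+M1)/6=-1490/867
seg 1: a=2, c=M1/2=1201/867, d=(M2−M1)/(6·3)=-5138/7803, b=Δ1−h1·(2M1+M2)/6=2113/867
seg 2: a=4, c=M2/2=-3937/867, d=(M3−M2)/(6·1)=1321/289, b=Δ2−h2·(2M2+M3)/6=-6095/867
seg 3: a=-3, c=M3/2=7952/867, d=(M4−M3)/(6·1)=-3271/867, b=Δ3−h3·(2M3+M4)/6=-2080/867
seg 4: a=0, c=M4/2=-1861/867, d=(M5−M4)/(6·3)=1861/7803, b=Δ4−h4·(2M4+M5)/6=1337/289
t_q=9/2 → seg 1, τ=3/2; S=2+2113/867·τ+1201/867·τ²+-5138/7803·τ³=1893/289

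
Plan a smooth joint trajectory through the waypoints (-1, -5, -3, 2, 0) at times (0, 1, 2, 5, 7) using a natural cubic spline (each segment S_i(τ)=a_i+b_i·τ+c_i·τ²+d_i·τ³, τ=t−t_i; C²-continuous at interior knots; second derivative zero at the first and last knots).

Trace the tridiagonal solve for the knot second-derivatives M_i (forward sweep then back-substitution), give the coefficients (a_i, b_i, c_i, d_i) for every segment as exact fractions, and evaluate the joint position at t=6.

  seg 0: a=-1 b=-2276/411 c=0 d=632/411
  seg 1: a=-5 b=-380/411 c=632/137 d=-694/411
  seg 2: a=-3 b=1330/411 c=-62/137 d=-29/1233
  seg 3: a=2 b=-47/411 c=-91/137 d=91/822
S(6) = 365/274

Δ: Δ0=-4, Δ1=2, Δ2=5/3, Δ3=-1
row 1: diag=4, rhs=36; c'=1/4, d'=9
row 2: denom=8−1·1/4=31/4; d'=(-2−1·9)/(31/4)=-44/31
row 3: denom=10−3·12/31=274/31; d'=(-16−3·-44/31)/(274/31)=-182/137
back: M3=-182/137
back: M2=-44/31−12/31·-182/137=-124/137
back: M1=9−1/4·-124/137=1264/137
M: M0=0, M1=1264/137, M2=-124/137, M3=-182/137, M4=0
seg 0: a=-1, c=M0/2=0, d=(M1−M0)/(6·1)=632/411, b=Δ0−h0·(2M0+M1)/6=-2276/411
seg 1: a=-5, c=M1/2=632/137, d=(M2−M1)/(6·1)=-694/411, b=Δ1−h1·(2M1+M2)/6=-380/411
seg 2: a=-3, c=M2/2=-62/137, d=(M3−M2)/(6·3)=-29/1233, b=Δ2−h2·(2M2+M3)/6=1330/411
seg 3: a=2, c=M3/2=-91/137, d=(M4−M3)/(6·2)=91/822, b=Δ3−h3·(2M3+M4)/6=-47/411
t_q=6 → seg 3, τ=1; S=2+-47/411·τ+-91/137·τ²+91/822·τ³=365/274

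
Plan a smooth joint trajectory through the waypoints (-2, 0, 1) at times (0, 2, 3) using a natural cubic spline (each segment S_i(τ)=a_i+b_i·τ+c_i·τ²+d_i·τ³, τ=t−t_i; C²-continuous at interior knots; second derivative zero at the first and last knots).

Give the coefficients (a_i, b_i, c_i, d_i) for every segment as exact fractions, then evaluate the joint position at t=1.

  seg 0: a=-2 b=1 c=0 d=0
  seg 1: a=0 b=1 c=0 d=0
S(1) = -1

Δ: Δ0=1, Δ1=1
row 1: diag=6, rhs=0; c'=1/6, d'=0
back: M1=0
M: M0=0, M1=0, M2=0
seg 0: a=-2, c=M0/2=0, d=(M1−M0)/(6·2)=0, b=Δ0−h0·(2M0+M1)/6=1
seg 1: a=0, c=M1/2=0, d=(M2−M1)/(6·1)=0, b=Δ1−h1·(2M1+M2)/6=1
t_q=1 → seg 0, τ=1; S=-2+1·τ+0·τ²+0·τ³=-1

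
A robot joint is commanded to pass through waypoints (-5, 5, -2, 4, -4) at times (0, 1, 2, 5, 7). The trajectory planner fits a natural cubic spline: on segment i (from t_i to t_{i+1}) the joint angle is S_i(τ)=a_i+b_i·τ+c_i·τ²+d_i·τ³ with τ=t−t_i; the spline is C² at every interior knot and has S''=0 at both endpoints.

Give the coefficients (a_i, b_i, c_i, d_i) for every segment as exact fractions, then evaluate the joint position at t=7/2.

  seg 0: a=-5 b=4055/274 c=0 d=-1315/274
  seg 1: a=5 b=55/137 c=-3945/274 d=1917/274
  seg 2: a=-2 b=-2029/274 c=903/137 d=-947/822
  seg 3: a=4 b=142/137 c=-1035/274 d=345/548
S(7/2) = -4747/2192

Δ: Δ0=10, Δ1=-7, Δ2=2, Δ3=-4
row 1: diag=4, rhs=-102; c'=1/4, d'=-51/2
row 2: denom=8−1·1/4=31/4; d'=(54−1·-51/2)/(31/4)=318/31
row 3: denom=10−3·12/31=274/31; d'=(-36−3·318/31)/(274/31)=-1035/137
back: M3=-1035/137
back: M2=318/31−12/31·-1035/137=1806/137
back: M1=-51/2−1/4·1806/137=-3945/137
M: M0=0, M1=-3945/137, M2=1806/137, M3=-1035/137, M4=0
seg 0: a=-5, c=M0/2=0, d=(M1−M0)/(6·1)=-1315/274, b=Δ0−h0·(2M0+M1)/6=4055/274
seg 1: a=5, c=M1/2=-3945/274, d=(M2−M1)/(6·1)=1917/274, b=Δ1−h1·(2M1+M2)/6=55/137
seg 2: a=-2, c=M2/2=903/137, d=(M3−M2)/(6·3)=-947/822, b=Δ2−h2·(2M2+M3)/6=-2029/274
seg 3: a=4, c=M3/2=-1035/274, d=(M4−M3)/(6·2)=345/548, b=Δ3−h3·(2M3+M4)/6=142/137
t_q=7/2 → seg 2, τ=3/2; S=-2+-2029/274·τ+903/137·τ²+-947/822·τ³=-4747/2192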